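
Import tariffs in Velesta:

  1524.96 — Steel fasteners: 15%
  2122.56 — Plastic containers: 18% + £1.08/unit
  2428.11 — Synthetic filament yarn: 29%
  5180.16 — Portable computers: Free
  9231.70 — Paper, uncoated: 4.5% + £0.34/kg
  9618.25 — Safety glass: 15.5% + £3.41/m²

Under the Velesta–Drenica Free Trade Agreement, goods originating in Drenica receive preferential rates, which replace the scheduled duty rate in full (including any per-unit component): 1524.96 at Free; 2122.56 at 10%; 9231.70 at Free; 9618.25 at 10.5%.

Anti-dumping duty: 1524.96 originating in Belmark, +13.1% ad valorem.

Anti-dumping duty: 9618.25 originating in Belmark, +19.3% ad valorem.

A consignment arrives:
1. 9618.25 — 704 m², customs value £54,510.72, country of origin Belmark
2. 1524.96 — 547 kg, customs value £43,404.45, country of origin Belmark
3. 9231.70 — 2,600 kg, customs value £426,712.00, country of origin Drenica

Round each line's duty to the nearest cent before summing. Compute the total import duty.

£33,567.02

Line 1 (9618.25, Belmark, 704 m², £54,510.72):
Base rate for 9618.25 is 15.5% + £3.41/m².
9618.25 has an FTA preferential rate, but origin Belmark is not Drenica; base rate stands.
Additional duty on 9618.25 from Belmark: +19.3%. Applied ad valorem rate: 15.5% + 19.3% = 34.8%.
Duty = £54,510.72 × 34.8% + 704 × £3.41 = £21,370.37.
Line 2 (1524.96, Belmark, 547 kg, £43,404.45):
Base rate for 1524.96 is 15%.
1524.96 has an FTA preferential rate, but origin Belmark is not Drenica; base rate stands.
Additional duty on 1524.96 from Belmark: +13.1%. Applied ad valorem rate: 15% + 13.1% = 28.1%.
Duty = £43,404.45 × 28.1% = £12,196.65.
Line 3 (9231.70, Drenica, 2,600 kg, £426,712.00):
Base rate for 9231.70 is 4.5% + £0.34/kg.
Origin Drenica qualifies under the Velesta–Drenica agreement and 9231.70 is covered: preferential rate Free applies instead.
Duty = £426,712.00 × 0% = £0.00.
Total = £21,370.37 + £12,196.65 + £0.00 = £33,567.02.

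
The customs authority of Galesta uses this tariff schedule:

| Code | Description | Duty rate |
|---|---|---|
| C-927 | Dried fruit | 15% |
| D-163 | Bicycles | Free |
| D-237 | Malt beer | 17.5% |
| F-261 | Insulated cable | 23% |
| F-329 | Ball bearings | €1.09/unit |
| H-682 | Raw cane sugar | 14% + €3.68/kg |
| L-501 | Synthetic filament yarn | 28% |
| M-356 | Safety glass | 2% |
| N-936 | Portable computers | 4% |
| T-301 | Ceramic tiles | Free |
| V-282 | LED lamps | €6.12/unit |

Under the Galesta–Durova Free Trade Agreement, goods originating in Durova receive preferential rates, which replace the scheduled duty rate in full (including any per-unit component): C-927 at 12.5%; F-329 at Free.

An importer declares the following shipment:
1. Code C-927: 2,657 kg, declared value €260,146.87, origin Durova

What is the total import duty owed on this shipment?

Line 1 (C-927, Durova, 2,657 kg, €260,146.87):
Base rate for C-927 is 15%.
Origin Durova qualifies under the Galesta–Durova agreement and C-927 is covered: preferential rate 12.5% applies instead.
Duty = €260,146.87 × 12.5% = €32,518.36.

€32,518.36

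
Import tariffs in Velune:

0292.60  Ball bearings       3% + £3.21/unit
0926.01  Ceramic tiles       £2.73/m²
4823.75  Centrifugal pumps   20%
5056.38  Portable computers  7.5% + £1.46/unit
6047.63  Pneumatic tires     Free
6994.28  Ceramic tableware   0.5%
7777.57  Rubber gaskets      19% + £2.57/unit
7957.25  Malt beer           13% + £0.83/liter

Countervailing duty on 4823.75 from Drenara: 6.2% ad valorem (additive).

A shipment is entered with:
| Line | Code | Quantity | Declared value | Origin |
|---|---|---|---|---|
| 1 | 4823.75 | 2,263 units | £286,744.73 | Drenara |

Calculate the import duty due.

£75,127.12

Line 1 (4823.75, Drenara, 2,263 units, £286,744.73):
Base rate for 4823.75 is 20%.
Additional duty on 4823.75 from Drenara: +6.2%. Applied ad valorem rate: 20% + 6.2% = 26.2%.
Duty = £286,744.73 × 26.2% = £75,127.12.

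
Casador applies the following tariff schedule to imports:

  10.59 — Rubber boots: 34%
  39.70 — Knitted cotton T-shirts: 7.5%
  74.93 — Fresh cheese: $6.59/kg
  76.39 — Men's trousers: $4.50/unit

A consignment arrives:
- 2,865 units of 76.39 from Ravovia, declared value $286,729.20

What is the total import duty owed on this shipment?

Line 1 (76.39, Ravovia, 2,865 units, $286,729.20):
Base rate for 76.39 is $4.50/unit.
Duty = 2,865 × $4.50 = $12,892.50.

$12,892.50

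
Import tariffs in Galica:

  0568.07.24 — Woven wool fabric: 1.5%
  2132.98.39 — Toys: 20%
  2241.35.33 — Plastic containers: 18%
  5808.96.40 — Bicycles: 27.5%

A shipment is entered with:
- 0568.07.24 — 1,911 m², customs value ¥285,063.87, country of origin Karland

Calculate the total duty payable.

Line 1 (0568.07.24, Karland, 1,911 m², ¥285,063.87):
Base rate for 0568.07.24 is 1.5%.
Duty = ¥285,063.87 × 1.5% = ¥4,275.96.

¥4,275.96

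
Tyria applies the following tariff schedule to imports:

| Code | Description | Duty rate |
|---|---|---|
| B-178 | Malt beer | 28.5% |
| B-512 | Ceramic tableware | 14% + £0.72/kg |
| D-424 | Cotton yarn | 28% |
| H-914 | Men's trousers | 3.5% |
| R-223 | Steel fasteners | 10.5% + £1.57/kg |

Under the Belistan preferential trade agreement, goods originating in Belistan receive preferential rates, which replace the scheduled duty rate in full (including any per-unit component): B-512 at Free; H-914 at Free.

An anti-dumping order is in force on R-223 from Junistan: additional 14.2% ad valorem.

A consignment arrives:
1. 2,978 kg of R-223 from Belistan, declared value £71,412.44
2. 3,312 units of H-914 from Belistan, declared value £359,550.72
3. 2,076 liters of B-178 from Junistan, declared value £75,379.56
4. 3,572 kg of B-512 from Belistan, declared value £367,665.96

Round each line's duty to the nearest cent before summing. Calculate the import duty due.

Line 1 (R-223, Belistan, 2,978 kg, £71,412.44):
Base rate for R-223 is 10.5% + £1.57/kg.
Origin Belistan is the FTA partner but R-223 is not on the preference list; base rate stands.
The additional-duty order on R-223 targets Junistan, not Belistan; it does not apply.
Duty = £71,412.44 × 10.5% + 2,978 × £1.57 = £12,173.77.
Line 2 (H-914, Belistan, 3,312 units, £359,550.72):
Base rate for H-914 is 3.5%.
Origin Belistan qualifies under the Tyria–Belistan agreement and H-914 is covered: preferential rate Free applies instead.
Duty = £359,550.72 × 0% = £0.00.
Line 3 (B-178, Junistan, 2,076 liters, £75,379.56):
Base rate for B-178 is 28.5%.
Duty = £75,379.56 × 28.5% = £21,483.17.
Line 4 (B-512, Belistan, 3,572 kg, £367,665.96):
Base rate for B-512 is 14% + £0.72/kg.
Origin Belistan qualifies under the Tyria–Belistan agreement and B-512 is covered: preferential rate Free applies instead.
Duty = £367,665.96 × 0% = £0.00.
Total = £12,173.77 + £0.00 + £21,483.17 + £0.00 = £33,656.94.

£33,656.94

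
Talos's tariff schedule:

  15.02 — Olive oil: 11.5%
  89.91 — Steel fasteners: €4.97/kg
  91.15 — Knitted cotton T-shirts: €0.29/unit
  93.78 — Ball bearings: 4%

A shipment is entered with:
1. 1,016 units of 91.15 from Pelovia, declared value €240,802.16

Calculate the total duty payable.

Line 1 (91.15, Pelovia, 1,016 units, €240,802.16):
Base rate for 91.15 is €0.29/unit.
Duty = 1,016 × €0.29 = €294.64.

€294.64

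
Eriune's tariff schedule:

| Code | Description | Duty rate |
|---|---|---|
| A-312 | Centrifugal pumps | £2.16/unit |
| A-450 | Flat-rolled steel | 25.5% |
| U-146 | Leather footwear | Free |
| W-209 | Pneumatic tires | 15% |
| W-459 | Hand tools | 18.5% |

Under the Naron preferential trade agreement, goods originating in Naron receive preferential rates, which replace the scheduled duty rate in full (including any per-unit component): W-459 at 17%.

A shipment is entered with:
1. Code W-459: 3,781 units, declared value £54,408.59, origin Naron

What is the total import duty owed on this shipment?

£9,249.46

Line 1 (W-459, Naron, 3,781 units, £54,408.59):
Base rate for W-459 is 18.5%.
Origin Naron qualifies under the Eriune–Naron agreement and W-459 is covered: preferential rate 17% applies instead.
Duty = £54,408.59 × 17% = £9,249.46.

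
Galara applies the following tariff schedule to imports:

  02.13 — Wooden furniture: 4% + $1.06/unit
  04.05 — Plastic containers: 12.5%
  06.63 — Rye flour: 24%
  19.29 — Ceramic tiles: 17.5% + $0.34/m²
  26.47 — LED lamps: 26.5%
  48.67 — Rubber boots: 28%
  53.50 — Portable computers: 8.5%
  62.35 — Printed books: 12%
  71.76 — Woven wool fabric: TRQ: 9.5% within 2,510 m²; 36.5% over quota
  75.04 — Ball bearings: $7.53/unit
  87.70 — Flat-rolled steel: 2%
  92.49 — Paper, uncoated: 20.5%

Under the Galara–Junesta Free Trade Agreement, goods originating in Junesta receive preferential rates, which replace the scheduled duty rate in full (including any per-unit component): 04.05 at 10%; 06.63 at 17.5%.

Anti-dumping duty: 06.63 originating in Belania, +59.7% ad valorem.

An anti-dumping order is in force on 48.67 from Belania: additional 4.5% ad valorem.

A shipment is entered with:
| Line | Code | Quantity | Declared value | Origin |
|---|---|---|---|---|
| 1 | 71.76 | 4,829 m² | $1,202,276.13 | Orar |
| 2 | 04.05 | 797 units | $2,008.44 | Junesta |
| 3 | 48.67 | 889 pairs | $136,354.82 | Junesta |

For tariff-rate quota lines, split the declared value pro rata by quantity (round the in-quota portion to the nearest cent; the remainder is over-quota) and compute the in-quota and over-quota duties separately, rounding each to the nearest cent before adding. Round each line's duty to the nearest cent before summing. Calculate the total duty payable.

$308,484.01

Line 1 (71.76, Orar, 4,829 m², $1,202,276.13):
Code 71.76 is under a tariff-rate quota (threshold 2,510 m²). In-quota: 2,510 m² at 9.5%; over-quota: 2,319 m² at 36.5%.
Pro-rata value split: in-quota = $1,202,276.13 × 2,510/4,829 = $624,914.70; over-quota = $1,202,276.13 − $624,914.70 = $577,361.43.
In-quota duty = $624,914.70 × 9.5% = $59,366.90. Over-quota duty = $577,361.43 × 36.5% = $210,736.92.
Line duty = $59,366.90 + $210,736.92 = $270,103.82.
Line 2 (04.05, Junesta, 797 units, $2,008.44):
Base rate for 04.05 is 12.5%.
Origin Junesta qualifies under the Galara–Junesta agreement and 04.05 is covered: preferential rate 10% applies instead.
Duty = $2,008.44 × 10% = $200.84.
Line 3 (48.67, Junesta, 889 pairs, $136,354.82):
Base rate for 48.67 is 28%.
Origin Junesta is the FTA partner but 48.67 is not on the preference list; base rate stands.
The additional-duty order on 48.67 targets Belania, not Junesta; it does not apply.
Duty = $136,354.82 × 28% = $38,179.35.
Total = $270,103.82 + $200.84 + $38,179.35 = $308,484.01.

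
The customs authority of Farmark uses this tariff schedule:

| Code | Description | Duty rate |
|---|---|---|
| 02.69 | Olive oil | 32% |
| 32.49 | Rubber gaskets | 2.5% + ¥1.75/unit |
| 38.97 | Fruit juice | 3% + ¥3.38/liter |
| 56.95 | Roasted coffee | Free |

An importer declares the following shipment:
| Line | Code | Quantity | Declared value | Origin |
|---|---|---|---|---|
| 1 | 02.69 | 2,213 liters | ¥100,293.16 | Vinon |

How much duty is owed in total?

Line 1 (02.69, Vinon, 2,213 liters, ¥100,293.16):
Base rate for 02.69 is 32%.
Duty = ¥100,293.16 × 32% = ¥32,093.81.

¥32,093.81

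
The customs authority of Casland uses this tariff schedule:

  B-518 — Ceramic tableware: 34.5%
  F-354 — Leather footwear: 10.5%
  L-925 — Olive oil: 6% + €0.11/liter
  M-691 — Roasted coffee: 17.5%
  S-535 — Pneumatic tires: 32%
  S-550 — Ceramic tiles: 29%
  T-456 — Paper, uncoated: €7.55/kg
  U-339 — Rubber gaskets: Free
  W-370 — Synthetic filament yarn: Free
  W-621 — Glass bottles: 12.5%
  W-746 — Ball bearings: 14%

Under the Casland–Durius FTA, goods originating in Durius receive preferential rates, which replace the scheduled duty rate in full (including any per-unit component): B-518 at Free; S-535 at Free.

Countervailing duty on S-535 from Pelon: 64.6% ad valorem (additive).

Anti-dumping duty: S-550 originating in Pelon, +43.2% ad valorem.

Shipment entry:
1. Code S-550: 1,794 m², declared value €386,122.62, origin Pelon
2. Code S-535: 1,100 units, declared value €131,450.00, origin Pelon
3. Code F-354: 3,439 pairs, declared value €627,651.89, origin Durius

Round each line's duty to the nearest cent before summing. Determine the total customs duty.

Line 1 (S-550, Pelon, 1,794 m², €386,122.62):
Base rate for S-550 is 29%.
Additional duty on S-550 from Pelon: +43.2%. Applied ad valorem rate: 29% + 43.2% = 72.2%.
Duty = €386,122.62 × 72.2% = €278,780.53.
Line 2 (S-535, Pelon, 1,100 units, €131,450.00):
Base rate for S-535 is 32%.
S-535 has an FTA preferential rate, but origin Pelon is not Durius; base rate stands.
Additional duty on S-535 from Pelon: +64.6%. Applied ad valorem rate: 32% + 64.6% = 96.6%.
Duty = €131,450.00 × 96.6% = €126,980.70.
Line 3 (F-354, Durius, 3,439 pairs, €627,651.89):
Base rate for F-354 is 10.5%.
Origin Durius is the FTA partner but F-354 is not on the preference list; base rate stands.
Duty = €627,651.89 × 10.5% = €65,903.45.
Total = €278,780.53 + €126,980.70 + €65,903.45 = €471,664.68.

€471,664.68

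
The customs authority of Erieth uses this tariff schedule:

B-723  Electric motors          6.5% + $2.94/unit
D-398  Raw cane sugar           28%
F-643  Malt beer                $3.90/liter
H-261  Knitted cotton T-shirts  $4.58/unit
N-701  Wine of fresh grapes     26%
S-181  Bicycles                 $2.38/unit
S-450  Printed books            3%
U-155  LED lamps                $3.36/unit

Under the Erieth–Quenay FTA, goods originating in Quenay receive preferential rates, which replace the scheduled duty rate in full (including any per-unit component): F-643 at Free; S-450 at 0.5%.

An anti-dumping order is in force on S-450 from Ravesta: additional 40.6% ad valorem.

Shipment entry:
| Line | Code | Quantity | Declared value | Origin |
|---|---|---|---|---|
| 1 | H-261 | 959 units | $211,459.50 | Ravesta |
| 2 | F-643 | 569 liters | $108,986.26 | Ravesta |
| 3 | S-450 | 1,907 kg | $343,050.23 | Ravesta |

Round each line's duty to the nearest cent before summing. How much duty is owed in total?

$156,181.22

Line 1 (H-261, Ravesta, 959 units, $211,459.50):
Base rate for H-261 is $4.58/unit.
Duty = 959 × $4.58 = $4,392.22.
Line 2 (F-643, Ravesta, 569 liters, $108,986.26):
Base rate for F-643 is $3.90/liter.
F-643 has an FTA preferential rate, but origin Ravesta is not Quenay; base rate stands.
Duty = 569 × $3.90 = $2,219.10.
Line 3 (S-450, Ravesta, 1,907 kg, $343,050.23):
Base rate for S-450 is 3%.
S-450 has an FTA preferential rate, but origin Ravesta is not Quenay; base rate stands.
Additional duty on S-450 from Ravesta: +40.6%. Applied ad valorem rate: 3% + 40.6% = 43.6%.
Duty = $343,050.23 × 43.6% = $149,569.90.
Total = $4,392.22 + $2,219.10 + $149,569.90 = $156,181.22.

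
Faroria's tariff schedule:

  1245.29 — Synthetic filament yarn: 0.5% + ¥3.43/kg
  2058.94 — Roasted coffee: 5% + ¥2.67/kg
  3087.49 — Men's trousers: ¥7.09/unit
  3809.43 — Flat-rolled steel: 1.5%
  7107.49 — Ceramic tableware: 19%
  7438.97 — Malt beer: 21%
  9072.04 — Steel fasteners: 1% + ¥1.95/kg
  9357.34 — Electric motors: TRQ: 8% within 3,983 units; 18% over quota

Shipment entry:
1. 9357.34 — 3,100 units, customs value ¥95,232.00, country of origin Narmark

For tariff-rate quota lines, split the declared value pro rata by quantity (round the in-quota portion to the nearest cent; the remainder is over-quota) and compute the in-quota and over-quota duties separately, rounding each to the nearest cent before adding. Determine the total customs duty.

¥7,618.56

Line 1 (9357.34, Narmark, 3,100 units, ¥95,232.00):
Code 9357.34 is under a tariff-rate quota (threshold 3,983 units). Quantity 3,100 units is within the quota, so the in-quota rate 8% applies to the full value.
Duty = ¥95,232.00 × 8% = ¥7,618.56.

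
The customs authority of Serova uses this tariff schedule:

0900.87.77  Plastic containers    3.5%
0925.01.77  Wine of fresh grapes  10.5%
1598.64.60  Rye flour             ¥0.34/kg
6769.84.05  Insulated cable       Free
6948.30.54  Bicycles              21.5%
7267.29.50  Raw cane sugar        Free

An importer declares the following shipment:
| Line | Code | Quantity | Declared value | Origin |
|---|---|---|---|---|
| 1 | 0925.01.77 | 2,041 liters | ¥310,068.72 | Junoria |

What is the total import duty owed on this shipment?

Line 1 (0925.01.77, Junoria, 2,041 liters, ¥310,068.72):
Base rate for 0925.01.77 is 10.5%.
Duty = ¥310,068.72 × 10.5% = ¥32,557.22.

¥32,557.22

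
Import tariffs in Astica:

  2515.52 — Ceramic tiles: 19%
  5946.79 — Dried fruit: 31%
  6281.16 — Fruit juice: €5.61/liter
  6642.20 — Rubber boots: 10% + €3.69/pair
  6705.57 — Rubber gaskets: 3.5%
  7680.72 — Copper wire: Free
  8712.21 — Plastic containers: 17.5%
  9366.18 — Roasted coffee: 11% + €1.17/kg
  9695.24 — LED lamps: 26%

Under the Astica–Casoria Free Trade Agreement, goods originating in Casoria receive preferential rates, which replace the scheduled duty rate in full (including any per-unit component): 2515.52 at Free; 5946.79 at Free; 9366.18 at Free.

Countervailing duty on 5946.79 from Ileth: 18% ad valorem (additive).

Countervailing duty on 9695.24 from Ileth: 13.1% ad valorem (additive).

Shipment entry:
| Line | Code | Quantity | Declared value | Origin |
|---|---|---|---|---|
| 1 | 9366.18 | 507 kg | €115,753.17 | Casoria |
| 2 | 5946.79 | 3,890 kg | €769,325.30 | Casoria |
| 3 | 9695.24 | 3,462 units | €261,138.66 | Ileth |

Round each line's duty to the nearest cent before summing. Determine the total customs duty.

€102,105.22

Line 1 (9366.18, Casoria, 507 kg, €115,753.17):
Base rate for 9366.18 is 11% + €1.17/kg.
Origin Casoria qualifies under the Astica–Casoria agreement and 9366.18 is covered: preferential rate Free applies instead.
Duty = €115,753.17 × 0% = €0.00.
Line 2 (5946.79, Casoria, 3,890 kg, €769,325.30):
Base rate for 5946.79 is 31%.
Origin Casoria qualifies under the Astica–Casoria agreement and 5946.79 is covered: preferential rate Free applies instead.
The additional-duty order on 5946.79 targets Ileth, not Casoria; it does not apply.
Duty = €769,325.30 × 0% = €0.00.
Line 3 (9695.24, Ileth, 3,462 units, €261,138.66):
Base rate for 9695.24 is 26%.
Additional duty on 9695.24 from Ileth: +13.1%. Applied ad valorem rate: 26% + 13.1% = 39.1%.
Duty = €261,138.66 × 39.1% = €102,105.22.
Total = €0.00 + €0.00 + €102,105.22 = €102,105.22.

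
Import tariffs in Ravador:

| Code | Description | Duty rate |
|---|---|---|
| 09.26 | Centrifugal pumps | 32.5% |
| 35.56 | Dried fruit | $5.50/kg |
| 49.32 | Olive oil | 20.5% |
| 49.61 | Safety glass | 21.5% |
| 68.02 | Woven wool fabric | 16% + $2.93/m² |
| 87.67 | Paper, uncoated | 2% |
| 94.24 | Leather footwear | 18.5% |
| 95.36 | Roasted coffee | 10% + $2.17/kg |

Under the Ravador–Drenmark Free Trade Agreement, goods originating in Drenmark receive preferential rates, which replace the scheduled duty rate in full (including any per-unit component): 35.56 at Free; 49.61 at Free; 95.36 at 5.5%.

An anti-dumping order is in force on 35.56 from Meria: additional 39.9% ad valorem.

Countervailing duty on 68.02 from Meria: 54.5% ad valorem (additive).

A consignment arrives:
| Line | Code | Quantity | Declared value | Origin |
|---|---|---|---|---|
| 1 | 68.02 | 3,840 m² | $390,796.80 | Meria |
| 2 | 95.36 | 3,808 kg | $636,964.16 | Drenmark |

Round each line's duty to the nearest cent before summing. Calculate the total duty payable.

Line 1 (68.02, Meria, 3,840 m², $390,796.80):
Base rate for 68.02 is 16% + $2.93/m².
Additional duty on 68.02 from Meria: +54.5%. Applied ad valorem rate: 16% + 54.5% = 70.5%.
Duty = $390,796.80 × 70.5% + 3,840 × $2.93 = $286,762.94.
Line 2 (95.36, Drenmark, 3,808 kg, $636,964.16):
Base rate for 95.36 is 10% + $2.17/kg.
Origin Drenmark qualifies under the Ravador–Drenmark agreement and 95.36 is covered: preferential rate 5.5% applies instead.
Duty = $636,964.16 × 5.5% = $35,033.03.
Total = $286,762.94 + $35,033.03 = $321,795.97.

$321,795.97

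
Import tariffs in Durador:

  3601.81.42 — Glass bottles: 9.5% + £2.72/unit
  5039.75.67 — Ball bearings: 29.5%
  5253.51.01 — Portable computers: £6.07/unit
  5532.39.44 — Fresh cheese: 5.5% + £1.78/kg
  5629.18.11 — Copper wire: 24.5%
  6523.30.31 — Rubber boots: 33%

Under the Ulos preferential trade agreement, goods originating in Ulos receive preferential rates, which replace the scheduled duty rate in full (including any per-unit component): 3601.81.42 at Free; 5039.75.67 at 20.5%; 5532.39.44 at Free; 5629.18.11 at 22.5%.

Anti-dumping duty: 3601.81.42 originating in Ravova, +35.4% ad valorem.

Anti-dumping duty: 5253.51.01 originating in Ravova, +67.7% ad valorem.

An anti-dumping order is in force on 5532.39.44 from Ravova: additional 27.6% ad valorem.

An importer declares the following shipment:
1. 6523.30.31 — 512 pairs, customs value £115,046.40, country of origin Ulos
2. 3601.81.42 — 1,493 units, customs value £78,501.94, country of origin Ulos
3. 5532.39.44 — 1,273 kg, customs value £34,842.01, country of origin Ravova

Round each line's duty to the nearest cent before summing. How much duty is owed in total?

£51,763.96

Line 1 (6523.30.31, Ulos, 512 pairs, £115,046.40):
Base rate for 6523.30.31 is 33%.
Origin Ulos is the FTA partner but 6523.30.31 is not on the preference list; base rate stands.
Duty = £115,046.40 × 33% = £37,965.31.
Line 2 (3601.81.42, Ulos, 1,493 units, £78,501.94):
Base rate for 3601.81.42 is 9.5% + £2.72/unit.
Origin Ulos qualifies under the Durador–Ulos agreement and 3601.81.42 is covered: preferential rate Free applies instead.
The additional-duty order on 3601.81.42 targets Ravova, not Ulos; it does not apply.
Duty = £78,501.94 × 0% = £0.00.
Line 3 (5532.39.44, Ravova, 1,273 kg, £34,842.01):
Base rate for 5532.39.44 is 5.5% + £1.78/kg.
5532.39.44 has an FTA preferential rate, but origin Ravova is not Ulos; base rate stands.
Additional duty on 5532.39.44 from Ravova: +27.6%. Applied ad valorem rate: 5.5% + 27.6% = 33.1%.
Duty = £34,842.01 × 33.1% + 1,273 × £1.78 = £13,798.65.
Total = £37,965.31 + £0.00 + £13,798.65 = £51,763.96.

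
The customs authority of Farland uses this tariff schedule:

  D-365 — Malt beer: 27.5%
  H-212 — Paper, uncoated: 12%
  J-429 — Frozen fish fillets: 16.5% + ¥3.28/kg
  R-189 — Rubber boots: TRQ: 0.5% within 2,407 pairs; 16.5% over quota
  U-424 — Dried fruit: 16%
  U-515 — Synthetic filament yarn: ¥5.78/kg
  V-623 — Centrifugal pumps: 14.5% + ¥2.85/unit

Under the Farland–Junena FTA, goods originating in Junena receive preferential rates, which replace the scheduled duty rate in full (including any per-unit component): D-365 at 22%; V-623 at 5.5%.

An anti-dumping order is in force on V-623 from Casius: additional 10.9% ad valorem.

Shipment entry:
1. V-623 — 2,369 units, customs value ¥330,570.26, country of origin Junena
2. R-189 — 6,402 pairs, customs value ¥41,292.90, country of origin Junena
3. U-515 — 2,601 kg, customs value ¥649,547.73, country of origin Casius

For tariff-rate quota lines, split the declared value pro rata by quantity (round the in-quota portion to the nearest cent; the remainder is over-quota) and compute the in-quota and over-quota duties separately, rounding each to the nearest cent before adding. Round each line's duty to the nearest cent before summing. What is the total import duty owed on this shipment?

Line 1 (V-623, Junena, 2,369 units, ¥330,570.26):
Base rate for V-623 is 14.5% + ¥2.85/unit.
Origin Junena qualifies under the Farland–Junena agreement and V-623 is covered: preferential rate 5.5% applies instead.
The additional-duty order on V-623 targets Casius, not Junena; it does not apply.
Duty = ¥330,570.26 × 5.5% = ¥18,181.36.
Line 2 (R-189, Junena, 6,402 pairs, ¥41,292.90):
Code R-189 is under a tariff-rate quota (threshold 2,407 pairs). In-quota: 2,407 pairs at 0.5%; over-quota: 3,995 pairs at 16.5%.
Pro-rata value split: in-quota = ¥41,292.90 × 2,407/6,402 = ¥15,525.15; over-quota = ¥41,292.90 − ¥15,525.15 = ¥25,767.75.
In-quota duty = ¥15,525.15 × 0.5% = ¥77.63. Over-quota duty = ¥25,767.75 × 16.5% = ¥4,251.68.
Line duty = ¥77.63 + ¥4,251.68 = ¥4,329.31.
Line 3 (U-515, Casius, 2,601 kg, ¥649,547.73):
Base rate for U-515 is ¥5.78/kg.
Duty = 2,601 × ¥5.78 = ¥15,033.78.
Total = ¥18,181.36 + ¥4,329.31 + ¥15,033.78 = ¥37,544.45.

¥37,544.45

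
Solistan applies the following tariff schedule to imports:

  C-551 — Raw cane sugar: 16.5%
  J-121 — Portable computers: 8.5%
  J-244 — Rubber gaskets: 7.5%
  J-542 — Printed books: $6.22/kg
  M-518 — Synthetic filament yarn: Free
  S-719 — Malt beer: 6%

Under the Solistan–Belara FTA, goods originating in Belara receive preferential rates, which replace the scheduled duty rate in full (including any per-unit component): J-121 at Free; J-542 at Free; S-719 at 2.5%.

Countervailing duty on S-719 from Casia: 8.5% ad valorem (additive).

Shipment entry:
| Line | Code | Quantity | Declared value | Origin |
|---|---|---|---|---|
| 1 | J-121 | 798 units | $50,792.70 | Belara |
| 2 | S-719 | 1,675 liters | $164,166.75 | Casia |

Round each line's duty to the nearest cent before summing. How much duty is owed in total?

Line 1 (J-121, Belara, 798 units, $50,792.70):
Base rate for J-121 is 8.5%.
Origin Belara qualifies under the Solistan–Belara agreement and J-121 is covered: preferential rate Free applies instead.
Duty = $50,792.70 × 0% = $0.00.
Line 2 (S-719, Casia, 1,675 liters, $164,166.75):
Base rate for S-719 is 6%.
S-719 has an FTA preferential rate, but origin Casia is not Belara; base rate stands.
Additional duty on S-719 from Casia: +8.5%. Applied ad valorem rate: 6% + 8.5% = 14.5%.
Duty = $164,166.75 × 14.5% = $23,804.18.
Total = $0.00 + $23,804.18 = $23,804.18.

$23,804.18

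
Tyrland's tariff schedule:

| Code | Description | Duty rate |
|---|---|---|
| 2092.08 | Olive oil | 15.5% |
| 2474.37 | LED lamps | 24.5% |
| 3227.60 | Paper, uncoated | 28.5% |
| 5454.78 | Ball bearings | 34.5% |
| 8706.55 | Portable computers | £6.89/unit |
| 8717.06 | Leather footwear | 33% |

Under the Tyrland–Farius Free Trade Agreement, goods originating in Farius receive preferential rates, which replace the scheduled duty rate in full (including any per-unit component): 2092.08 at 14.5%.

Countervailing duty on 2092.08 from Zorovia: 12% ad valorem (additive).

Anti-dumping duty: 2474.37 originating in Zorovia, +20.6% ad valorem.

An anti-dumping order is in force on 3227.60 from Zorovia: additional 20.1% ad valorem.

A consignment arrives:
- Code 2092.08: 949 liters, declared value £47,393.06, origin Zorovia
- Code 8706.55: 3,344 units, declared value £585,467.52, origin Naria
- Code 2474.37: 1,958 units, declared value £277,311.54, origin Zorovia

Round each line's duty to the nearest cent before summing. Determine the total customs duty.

Line 1 (2092.08, Zorovia, 949 liters, £47,393.06):
Base rate for 2092.08 is 15.5%.
2092.08 has an FTA preferential rate, but origin Zorovia is not Farius; base rate stands.
Additional duty on 2092.08 from Zorovia: +12%. Applied ad valorem rate: 15.5% + 12% = 27.5%.
Duty = £47,393.06 × 27.5% = £13,033.09.
Line 2 (8706.55, Naria, 3,344 units, £585,467.52):
Base rate for 8706.55 is £6.89/unit.
Duty = 3,344 × £6.89 = £23,040.16.
Line 3 (2474.37, Zorovia, 1,958 units, £277,311.54):
Base rate for 2474.37 is 24.5%.
Additional duty on 2474.37 from Zorovia: +20.6%. Applied ad valorem rate: 24.5% + 20.6% = 45.1%.
Duty = £277,311.54 × 45.1% = £125,067.50.
Total = £13,033.09 + £23,040.16 + £125,067.50 = £161,140.75.

£161,140.75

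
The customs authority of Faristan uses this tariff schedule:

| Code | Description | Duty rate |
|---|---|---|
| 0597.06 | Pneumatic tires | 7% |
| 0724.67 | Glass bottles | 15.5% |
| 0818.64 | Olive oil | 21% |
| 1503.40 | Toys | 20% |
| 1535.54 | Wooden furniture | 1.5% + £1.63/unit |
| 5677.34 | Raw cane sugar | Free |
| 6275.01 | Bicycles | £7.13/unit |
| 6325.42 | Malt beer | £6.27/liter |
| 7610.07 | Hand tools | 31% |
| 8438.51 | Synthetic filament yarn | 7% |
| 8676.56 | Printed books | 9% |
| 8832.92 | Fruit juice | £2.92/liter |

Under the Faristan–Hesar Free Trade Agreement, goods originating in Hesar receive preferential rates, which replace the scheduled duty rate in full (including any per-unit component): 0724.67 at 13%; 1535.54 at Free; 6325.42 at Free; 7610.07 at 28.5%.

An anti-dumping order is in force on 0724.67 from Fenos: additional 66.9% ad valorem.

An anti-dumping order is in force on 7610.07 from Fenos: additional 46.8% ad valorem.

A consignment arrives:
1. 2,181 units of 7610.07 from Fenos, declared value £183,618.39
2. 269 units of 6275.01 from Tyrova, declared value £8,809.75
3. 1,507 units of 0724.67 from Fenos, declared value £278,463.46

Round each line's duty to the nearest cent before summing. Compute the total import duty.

£374,226.97

Line 1 (7610.07, Fenos, 2,181 units, £183,618.39):
Base rate for 7610.07 is 31%.
7610.07 has an FTA preferential rate, but origin Fenos is not Hesar; base rate stands.
Additional duty on 7610.07 from Fenos: +46.8%. Applied ad valorem rate: 31% + 46.8% = 77.8%.
Duty = £183,618.39 × 77.8% = £142,855.11.
Line 2 (6275.01, Tyrova, 269 units, £8,809.75):
Base rate for 6275.01 is £7.13/unit.
Duty = 269 × £7.13 = £1,917.97.
Line 3 (0724.67, Fenos, 1,507 units, £278,463.46):
Base rate for 0724.67 is 15.5%.
0724.67 has an FTA preferential rate, but origin Fenos is not Hesar; base rate stands.
Additional duty on 0724.67 from Fenos: +66.9%. Applied ad valorem rate: 15.5% + 66.9% = 82.4%.
Duty = £278,463.46 × 82.4% = £229,453.89.
Total = £142,855.11 + £1,917.97 + £229,453.89 = £374,226.97.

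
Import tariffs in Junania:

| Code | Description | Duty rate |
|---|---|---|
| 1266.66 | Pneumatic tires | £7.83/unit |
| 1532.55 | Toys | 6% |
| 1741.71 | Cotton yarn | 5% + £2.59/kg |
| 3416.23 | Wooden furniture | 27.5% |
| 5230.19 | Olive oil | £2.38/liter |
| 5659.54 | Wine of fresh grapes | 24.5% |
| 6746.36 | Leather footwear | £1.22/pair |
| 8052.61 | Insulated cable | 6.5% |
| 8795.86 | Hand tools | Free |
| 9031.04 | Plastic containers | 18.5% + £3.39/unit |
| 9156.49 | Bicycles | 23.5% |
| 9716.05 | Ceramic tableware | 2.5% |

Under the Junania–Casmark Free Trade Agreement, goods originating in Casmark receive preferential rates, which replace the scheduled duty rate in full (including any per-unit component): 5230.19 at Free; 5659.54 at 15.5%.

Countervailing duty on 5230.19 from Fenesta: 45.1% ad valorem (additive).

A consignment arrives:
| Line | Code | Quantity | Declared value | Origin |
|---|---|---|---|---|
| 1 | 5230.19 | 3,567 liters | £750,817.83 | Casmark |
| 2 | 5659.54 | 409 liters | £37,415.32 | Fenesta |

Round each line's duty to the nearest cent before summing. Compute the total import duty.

Line 1 (5230.19, Casmark, 3,567 liters, £750,817.83):
Base rate for 5230.19 is £2.38/liter.
Origin Casmark qualifies under the Junania–Casmark agreement and 5230.19 is covered: preferential rate Free applies instead.
The additional-duty order on 5230.19 targets Fenesta, not Casmark; it does not apply.
Duty = £750,817.83 × 0% = £0.00.
Line 2 (5659.54, Fenesta, 409 liters, £37,415.32):
Base rate for 5659.54 is 24.5%.
5659.54 has an FTA preferential rate, but origin Fenesta is not Casmark; base rate stands.
Duty = £37,415.32 × 24.5% = £9,166.75.
Total = £0.00 + £9,166.75 = £9,166.75.

£9,166.75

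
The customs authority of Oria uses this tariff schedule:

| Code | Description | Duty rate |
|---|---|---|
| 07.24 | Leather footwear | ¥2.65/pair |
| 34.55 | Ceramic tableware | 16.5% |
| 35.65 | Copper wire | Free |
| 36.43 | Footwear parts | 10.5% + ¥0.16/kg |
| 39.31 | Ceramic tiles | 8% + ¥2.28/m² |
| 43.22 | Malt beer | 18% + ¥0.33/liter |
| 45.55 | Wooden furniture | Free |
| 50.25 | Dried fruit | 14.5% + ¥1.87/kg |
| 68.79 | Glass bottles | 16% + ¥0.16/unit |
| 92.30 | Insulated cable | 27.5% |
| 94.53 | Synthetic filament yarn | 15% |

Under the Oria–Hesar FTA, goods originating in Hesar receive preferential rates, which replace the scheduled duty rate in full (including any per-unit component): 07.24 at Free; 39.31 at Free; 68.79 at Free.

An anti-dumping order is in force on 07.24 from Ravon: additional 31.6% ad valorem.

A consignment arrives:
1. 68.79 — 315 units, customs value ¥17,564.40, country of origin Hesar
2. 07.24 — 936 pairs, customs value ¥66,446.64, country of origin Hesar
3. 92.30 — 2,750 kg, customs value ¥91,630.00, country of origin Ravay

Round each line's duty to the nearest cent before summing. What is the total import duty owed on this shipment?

¥25,198.25

Line 1 (68.79, Hesar, 315 units, ¥17,564.40):
Base rate for 68.79 is 16% + ¥0.16/unit.
Origin Hesar qualifies under the Oria–Hesar agreement and 68.79 is covered: preferential rate Free applies instead.
Duty = ¥17,564.40 × 0% = ¥0.00.
Line 2 (07.24, Hesar, 936 pairs, ¥66,446.64):
Base rate for 07.24 is ¥2.65/pair.
Origin Hesar qualifies under the Oria–Hesar agreement and 07.24 is covered: preferential rate Free applies instead.
The additional-duty order on 07.24 targets Ravon, not Hesar; it does not apply.
Duty = ¥66,446.64 × 0% = ¥0.00.
Line 3 (92.30, Ravay, 2,750 kg, ¥91,630.00):
Base rate for 92.30 is 27.5%.
Duty = ¥91,630.00 × 27.5% = ¥25,198.25.
Total = ¥0.00 + ¥0.00 + ¥25,198.25 = ¥25,198.25.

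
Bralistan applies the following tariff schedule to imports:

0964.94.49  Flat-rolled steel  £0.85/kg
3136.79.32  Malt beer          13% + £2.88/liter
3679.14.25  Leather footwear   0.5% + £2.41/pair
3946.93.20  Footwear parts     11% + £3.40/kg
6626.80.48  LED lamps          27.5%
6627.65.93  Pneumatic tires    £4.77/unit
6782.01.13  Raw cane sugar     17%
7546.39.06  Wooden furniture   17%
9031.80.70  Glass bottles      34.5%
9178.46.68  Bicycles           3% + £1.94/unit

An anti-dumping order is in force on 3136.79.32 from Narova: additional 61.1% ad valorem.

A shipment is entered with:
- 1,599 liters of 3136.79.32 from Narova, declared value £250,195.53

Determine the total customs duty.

Line 1 (3136.79.32, Narova, 1,599 liters, £250,195.53):
Base rate for 3136.79.32 is 13% + £2.88/liter.
Additional duty on 3136.79.32 from Narova: +61.1%. Applied ad valorem rate: 13% + 61.1% = 74.1%.
Duty = £250,195.53 × 74.1% + 1,599 × £2.88 = £190,000.01.

£190,000.01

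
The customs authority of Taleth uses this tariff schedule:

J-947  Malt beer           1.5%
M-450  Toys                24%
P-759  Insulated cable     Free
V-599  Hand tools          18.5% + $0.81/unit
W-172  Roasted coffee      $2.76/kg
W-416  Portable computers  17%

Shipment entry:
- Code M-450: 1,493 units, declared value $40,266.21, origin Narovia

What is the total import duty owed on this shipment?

$9,663.89

Line 1 (M-450, Narovia, 1,493 units, $40,266.21):
Base rate for M-450 is 24%.
Duty = $40,266.21 × 24% = $9,663.89.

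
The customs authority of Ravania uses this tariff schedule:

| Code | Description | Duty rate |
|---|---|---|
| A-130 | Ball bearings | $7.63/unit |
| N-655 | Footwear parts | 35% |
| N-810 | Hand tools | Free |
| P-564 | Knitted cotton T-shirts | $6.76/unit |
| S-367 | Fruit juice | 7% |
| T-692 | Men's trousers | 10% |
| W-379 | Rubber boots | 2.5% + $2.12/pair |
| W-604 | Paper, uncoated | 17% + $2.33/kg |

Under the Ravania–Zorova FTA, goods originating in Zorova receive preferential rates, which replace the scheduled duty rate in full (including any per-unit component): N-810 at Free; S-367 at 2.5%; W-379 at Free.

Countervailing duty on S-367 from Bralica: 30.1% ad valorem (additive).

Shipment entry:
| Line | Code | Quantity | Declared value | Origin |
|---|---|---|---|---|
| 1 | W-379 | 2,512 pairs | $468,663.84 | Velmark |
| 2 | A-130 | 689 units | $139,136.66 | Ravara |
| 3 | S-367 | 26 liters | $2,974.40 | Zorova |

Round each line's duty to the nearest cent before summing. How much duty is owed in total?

$22,373.47

Line 1 (W-379, Velmark, 2,512 pairs, $468,663.84):
Base rate for W-379 is 2.5% + $2.12/pair.
W-379 has an FTA preferential rate, but origin Velmark is not Zorova; base rate stands.
Duty = $468,663.84 × 2.5% + 2,512 × $2.12 = $17,042.04.
Line 2 (A-130, Ravara, 689 units, $139,136.66):
Base rate for A-130 is $7.63/unit.
Duty = 689 × $7.63 = $5,257.07.
Line 3 (S-367, Zorova, 26 liters, $2,974.40):
Base rate for S-367 is 7%.
Origin Zorova qualifies under the Ravania–Zorova agreement and S-367 is covered: preferential rate 2.5% applies instead.
The additional-duty order on S-367 targets Bralica, not Zorova; it does not apply.
Duty = $2,974.40 × 2.5% = $74.36.
Total = $17,042.04 + $5,257.07 + $74.36 = $22,373.47.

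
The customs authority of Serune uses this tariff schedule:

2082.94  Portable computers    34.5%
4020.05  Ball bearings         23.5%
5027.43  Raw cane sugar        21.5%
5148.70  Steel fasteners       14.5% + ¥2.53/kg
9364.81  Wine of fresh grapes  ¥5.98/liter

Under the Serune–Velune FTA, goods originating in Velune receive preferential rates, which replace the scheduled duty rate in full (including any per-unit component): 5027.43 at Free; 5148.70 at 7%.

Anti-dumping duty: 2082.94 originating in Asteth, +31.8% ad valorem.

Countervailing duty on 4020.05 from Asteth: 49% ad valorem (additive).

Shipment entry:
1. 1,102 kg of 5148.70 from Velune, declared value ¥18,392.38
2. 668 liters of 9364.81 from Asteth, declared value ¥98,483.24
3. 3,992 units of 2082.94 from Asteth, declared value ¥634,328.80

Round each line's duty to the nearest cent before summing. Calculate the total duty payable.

¥425,842.10

Line 1 (5148.70, Velune, 1,102 kg, ¥18,392.38):
Base rate for 5148.70 is 14.5% + ¥2.53/kg.
Origin Velune qualifies under the Serune–Velune agreement and 5148.70 is covered: preferential rate 7% applies instead.
Duty = ¥18,392.38 × 7% = ¥1,287.47.
Line 2 (9364.81, Asteth, 668 liters, ¥98,483.24):
Base rate for 9364.81 is ¥5.98/liter.
Duty = 668 × ¥5.98 = ¥3,994.64.
Line 3 (2082.94, Asteth, 3,992 units, ¥634,328.80):
Base rate for 2082.94 is 34.5%.
Additional duty on 2082.94 from Asteth: +31.8%. Applied ad valorem rate: 34.5% + 31.8% = 66.3%.
Duty = ¥634,328.80 × 66.3% = ¥420,559.99.
Total = ¥1,287.47 + ¥3,994.64 + ¥420,559.99 = ¥425,842.10.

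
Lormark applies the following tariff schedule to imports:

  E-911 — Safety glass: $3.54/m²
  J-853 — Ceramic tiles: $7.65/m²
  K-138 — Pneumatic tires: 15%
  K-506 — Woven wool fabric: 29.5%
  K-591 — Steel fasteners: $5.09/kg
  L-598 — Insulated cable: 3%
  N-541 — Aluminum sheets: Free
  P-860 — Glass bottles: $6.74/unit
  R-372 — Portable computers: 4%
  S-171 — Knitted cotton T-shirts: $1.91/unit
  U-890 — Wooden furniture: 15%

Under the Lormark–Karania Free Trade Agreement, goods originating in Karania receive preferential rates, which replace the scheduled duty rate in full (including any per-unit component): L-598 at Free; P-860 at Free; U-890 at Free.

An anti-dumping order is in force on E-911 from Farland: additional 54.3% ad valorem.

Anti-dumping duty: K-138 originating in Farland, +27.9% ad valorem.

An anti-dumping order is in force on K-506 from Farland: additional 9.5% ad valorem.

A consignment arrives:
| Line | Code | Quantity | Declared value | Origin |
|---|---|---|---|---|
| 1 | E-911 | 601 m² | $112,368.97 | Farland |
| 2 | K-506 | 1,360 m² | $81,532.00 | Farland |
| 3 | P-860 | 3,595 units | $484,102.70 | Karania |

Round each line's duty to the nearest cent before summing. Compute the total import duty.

$94,941.37

Line 1 (E-911, Farland, 601 m², $112,368.97):
Base rate for E-911 is $3.54/m².
Additional duty on E-911 from Farland: +54.3% ad valorem. Applied ad valorem rate = 54.3%.
Duty = $112,368.97 × 54.3% + 601 × $3.54 = $63,143.89.
Line 2 (K-506, Farland, 1,360 m², $81,532.00):
Base rate for K-506 is 29.5%.
Additional duty on K-506 from Farland: +9.5%. Applied ad valorem rate: 29.5% + 9.5% = 39%.
Duty = $81,532.00 × 39% = $31,797.48.
Line 3 (P-860, Karania, 3,595 units, $484,102.70):
Base rate for P-860 is $6.74/unit.
Origin Karania qualifies under the Lormark–Karania agreement and P-860 is covered: preferential rate Free applies instead.
Duty = $484,102.70 × 0% = $0.00.
Total = $63,143.89 + $31,797.48 + $0.00 = $94,941.37.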